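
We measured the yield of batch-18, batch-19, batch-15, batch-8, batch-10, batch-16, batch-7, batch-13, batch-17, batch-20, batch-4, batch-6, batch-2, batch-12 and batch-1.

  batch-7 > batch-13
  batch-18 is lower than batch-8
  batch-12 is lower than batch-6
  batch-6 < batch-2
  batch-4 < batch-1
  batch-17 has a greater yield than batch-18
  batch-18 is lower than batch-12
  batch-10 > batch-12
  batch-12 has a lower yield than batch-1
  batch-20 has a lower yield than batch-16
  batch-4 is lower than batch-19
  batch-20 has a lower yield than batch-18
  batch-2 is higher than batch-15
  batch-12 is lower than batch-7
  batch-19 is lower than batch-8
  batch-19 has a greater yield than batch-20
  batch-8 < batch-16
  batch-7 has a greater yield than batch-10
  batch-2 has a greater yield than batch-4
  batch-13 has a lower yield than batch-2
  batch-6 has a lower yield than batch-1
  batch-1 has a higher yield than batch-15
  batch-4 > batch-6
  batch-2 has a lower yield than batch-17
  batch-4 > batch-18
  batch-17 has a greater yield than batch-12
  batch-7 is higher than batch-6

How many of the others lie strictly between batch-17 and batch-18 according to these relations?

4

Chaining upward from batch-18 reaches: batch-12, batch-10, batch-6, batch-4, batch-7, batch-2, batch-1, batch-19, batch-8, batch-16.
Chaining downward from batch-17 reaches: batch-20, batch-12, batch-13, batch-6, batch-4, batch-15, batch-2.
Strictly between batch-18 and batch-17 are those in both lists: batch-12, batch-6, batch-4, batch-2 — 4 elements.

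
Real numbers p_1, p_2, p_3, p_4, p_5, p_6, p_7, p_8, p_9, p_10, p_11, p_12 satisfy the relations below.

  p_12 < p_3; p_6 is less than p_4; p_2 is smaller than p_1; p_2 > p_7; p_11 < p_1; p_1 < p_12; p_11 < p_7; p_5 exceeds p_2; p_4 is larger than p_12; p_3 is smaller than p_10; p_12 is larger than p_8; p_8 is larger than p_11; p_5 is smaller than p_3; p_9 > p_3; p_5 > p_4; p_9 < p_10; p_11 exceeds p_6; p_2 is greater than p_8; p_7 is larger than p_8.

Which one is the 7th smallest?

p_12

Chaining the given pairs: p_6 < p_11 < p_8 < p_7 < p_2 < p_1 < p_12 < p_4 < p_5 < p_3 < p_9 < p_10.
Counting 7 from the smallest end gives p_12.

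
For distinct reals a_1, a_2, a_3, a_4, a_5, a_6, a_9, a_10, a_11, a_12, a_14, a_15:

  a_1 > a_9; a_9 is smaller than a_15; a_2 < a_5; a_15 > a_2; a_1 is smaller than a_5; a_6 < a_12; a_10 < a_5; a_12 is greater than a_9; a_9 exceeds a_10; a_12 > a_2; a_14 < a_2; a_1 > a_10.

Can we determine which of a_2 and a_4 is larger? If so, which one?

Following every chain through a_4: nothing is chained to a_4.
a_2 is not reached, and no chain runs the other way from a_2 to a_4.
So the given relations leave the order of a_4 and a_2 undetermined.

undetermined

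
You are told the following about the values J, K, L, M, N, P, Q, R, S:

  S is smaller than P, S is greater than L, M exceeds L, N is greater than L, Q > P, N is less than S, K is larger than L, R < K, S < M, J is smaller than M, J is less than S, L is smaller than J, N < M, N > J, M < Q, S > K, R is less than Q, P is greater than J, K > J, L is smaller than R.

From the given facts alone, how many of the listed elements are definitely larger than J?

From J the given relations immediately reach N, K, S, P, M.
From those, Q — 6 in total.
No other element is forced above J by the given relations, so the count is 6.

6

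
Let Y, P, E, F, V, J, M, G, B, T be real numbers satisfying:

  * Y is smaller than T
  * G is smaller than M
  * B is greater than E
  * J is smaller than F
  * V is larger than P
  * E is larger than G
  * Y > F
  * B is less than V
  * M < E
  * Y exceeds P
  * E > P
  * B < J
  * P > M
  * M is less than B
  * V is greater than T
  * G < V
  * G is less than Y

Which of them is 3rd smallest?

P

The consecutive relations fix a unique order: G < M < P < E < B < J < F < Y < T < V.
Counting 3 from the smallest end gives P.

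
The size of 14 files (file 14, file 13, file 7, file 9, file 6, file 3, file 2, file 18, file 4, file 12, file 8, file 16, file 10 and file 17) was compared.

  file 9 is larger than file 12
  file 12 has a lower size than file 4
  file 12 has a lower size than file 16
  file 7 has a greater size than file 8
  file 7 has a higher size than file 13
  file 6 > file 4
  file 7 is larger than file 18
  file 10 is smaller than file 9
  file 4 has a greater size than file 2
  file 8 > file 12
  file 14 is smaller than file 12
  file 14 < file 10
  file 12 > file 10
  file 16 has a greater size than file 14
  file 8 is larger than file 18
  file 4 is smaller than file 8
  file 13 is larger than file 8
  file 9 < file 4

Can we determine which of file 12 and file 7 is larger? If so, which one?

The relevant relations are file 12 < file 9; file 9 < file 4; file 4 < file 8; file 8 < file 13; file 13 < file 7.
Together: file 12 < file 9 < file 4 < file 8 < file 13 < file 7.
So file 7 is larger.

file 7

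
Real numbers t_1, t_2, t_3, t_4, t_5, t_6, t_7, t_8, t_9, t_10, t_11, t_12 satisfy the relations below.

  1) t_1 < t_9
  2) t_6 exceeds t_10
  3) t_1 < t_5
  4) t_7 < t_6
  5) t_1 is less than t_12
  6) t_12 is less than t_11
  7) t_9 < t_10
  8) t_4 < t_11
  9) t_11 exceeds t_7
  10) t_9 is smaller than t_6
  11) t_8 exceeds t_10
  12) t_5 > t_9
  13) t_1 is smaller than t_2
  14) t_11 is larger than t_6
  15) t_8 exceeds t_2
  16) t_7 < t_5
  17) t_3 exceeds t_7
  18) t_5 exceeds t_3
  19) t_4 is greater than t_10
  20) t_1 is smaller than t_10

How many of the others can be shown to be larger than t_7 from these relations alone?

Directly above t_7: t_6, t_11, t_3, t_5.
No other element is forced above t_7 by the given relations, so the count is 4.

4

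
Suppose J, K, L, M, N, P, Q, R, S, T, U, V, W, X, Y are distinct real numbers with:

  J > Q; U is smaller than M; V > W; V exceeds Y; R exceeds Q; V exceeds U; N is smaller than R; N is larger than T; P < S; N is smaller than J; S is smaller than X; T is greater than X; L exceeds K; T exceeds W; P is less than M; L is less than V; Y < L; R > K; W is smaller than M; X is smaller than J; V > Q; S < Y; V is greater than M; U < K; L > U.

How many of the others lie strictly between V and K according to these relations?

The relations place K below V. An element lies strictly between them when it is forced above K and also forced below V.
Above K: {L, R}. Below V: {Q, U, P, S, W, M, Y, L}.
Intersection: {L} — 1.

1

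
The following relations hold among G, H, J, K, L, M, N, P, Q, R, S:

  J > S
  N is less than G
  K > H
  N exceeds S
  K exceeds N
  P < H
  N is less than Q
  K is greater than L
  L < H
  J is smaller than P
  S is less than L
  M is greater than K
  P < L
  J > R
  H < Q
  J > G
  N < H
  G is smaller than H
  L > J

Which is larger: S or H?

S < N and N < G give S < G.
With G < J: S < N < G < J.
Then J < P extends the chain to P.
Then P < L extends the chain to L.
Then L < H extends the chain to H.
So S < H; H is the larger of the two.

H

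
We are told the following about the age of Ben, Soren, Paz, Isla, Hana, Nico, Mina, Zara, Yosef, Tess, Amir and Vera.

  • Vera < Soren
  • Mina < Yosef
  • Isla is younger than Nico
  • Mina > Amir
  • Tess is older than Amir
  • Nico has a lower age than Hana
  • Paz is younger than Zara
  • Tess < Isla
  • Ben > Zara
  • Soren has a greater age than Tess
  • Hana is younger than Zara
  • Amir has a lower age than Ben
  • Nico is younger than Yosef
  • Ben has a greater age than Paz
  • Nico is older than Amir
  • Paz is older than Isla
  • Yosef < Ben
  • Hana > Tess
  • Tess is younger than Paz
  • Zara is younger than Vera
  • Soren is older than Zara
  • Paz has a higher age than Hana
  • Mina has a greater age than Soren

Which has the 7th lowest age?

Zara

The consecutive relations fix a unique order: Amir < Tess < Isla < Nico < Hana < Paz < Zara < Vera < Soren < Mina < Yosef < Ben.
Counting 7 from the smallest end gives Zara.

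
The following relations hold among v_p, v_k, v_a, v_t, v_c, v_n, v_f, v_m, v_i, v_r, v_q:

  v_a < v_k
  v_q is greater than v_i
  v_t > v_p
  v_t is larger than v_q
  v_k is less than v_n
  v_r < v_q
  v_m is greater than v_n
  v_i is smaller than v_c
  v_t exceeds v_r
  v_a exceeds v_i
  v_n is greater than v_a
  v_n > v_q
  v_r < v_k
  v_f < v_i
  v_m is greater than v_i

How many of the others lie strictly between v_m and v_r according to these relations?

3

The relations place v_r below v_m. An element lies strictly between them when it is forced above v_r and also forced below v_m.
Above v_r: {v_q, v_t, v_k, v_n}. Below v_m: {v_f, v_i, v_a, v_q, v_k, v_n}.
Intersection: {v_q, v_k, v_n} — 3.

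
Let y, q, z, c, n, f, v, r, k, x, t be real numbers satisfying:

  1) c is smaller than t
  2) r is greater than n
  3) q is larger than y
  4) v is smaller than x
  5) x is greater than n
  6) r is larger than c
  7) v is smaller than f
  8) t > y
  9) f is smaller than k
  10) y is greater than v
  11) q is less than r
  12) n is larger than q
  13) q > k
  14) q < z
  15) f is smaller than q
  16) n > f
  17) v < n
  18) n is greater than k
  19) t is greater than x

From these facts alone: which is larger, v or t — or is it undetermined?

The relevant relations are v < f; f < k; k < q; q < n; n < x; x < t.
Chaining these gives v < f < k < q < n < x < t.
So t is larger.

t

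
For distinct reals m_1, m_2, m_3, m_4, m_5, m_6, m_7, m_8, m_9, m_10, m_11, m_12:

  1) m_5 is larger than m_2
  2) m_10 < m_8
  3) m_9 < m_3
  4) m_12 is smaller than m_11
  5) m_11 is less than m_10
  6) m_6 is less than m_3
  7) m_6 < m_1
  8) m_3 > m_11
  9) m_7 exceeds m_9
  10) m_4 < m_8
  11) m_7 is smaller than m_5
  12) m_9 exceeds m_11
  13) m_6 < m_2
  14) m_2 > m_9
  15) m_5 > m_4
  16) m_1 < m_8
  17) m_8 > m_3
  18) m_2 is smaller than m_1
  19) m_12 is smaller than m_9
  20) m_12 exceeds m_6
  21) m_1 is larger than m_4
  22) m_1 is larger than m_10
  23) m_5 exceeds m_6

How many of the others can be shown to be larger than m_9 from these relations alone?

From m_9 the given relations immediately reach m_2, m_3, m_7.
From those, m_1, m_8, m_5 — 6 in total.
No other element is forced above m_9 by the given relations, so the count is 6.

6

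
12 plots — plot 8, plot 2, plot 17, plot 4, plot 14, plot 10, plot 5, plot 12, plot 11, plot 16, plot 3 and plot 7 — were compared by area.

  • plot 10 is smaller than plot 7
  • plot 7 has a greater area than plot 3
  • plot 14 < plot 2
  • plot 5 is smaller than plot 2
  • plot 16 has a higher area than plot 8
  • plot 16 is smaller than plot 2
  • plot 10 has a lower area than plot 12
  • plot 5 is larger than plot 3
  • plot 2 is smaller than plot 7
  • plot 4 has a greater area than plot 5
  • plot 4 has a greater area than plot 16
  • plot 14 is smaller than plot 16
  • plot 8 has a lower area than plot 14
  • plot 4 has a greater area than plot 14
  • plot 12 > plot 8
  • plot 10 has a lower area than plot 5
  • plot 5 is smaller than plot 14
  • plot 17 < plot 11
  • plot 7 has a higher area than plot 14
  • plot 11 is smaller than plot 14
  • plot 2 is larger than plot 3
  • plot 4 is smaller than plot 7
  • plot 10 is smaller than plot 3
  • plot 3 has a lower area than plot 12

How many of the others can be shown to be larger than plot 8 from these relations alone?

From plot 8 the given relations immediately reach plot 12, plot 14, plot 16.
From those, plot 2, plot 4, plot 7 — 6 in total.
No other element is forced above plot 8 by the given relations, so the count is 6.

6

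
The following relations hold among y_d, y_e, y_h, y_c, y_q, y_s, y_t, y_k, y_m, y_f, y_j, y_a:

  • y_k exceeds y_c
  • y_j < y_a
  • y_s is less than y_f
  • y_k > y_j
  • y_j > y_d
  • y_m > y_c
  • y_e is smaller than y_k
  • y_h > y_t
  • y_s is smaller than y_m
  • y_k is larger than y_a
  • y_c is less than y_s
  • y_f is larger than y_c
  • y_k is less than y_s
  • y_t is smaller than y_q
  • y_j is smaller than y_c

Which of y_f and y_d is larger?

y_f

The relevant relations are y_d < y_j; y_j < y_a; y_a < y_k; y_k < y_s; y_s < y_f.
Together: y_d < y_j < y_a < y_k < y_s < y_f.
So y_d < y_f; y_f is the larger of the two.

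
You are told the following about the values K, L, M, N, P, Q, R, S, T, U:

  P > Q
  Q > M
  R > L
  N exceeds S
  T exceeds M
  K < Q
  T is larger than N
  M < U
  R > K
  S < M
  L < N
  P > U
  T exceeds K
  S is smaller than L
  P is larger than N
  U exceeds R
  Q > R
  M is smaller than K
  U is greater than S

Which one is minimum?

S

M is not least since S < M; L is not least since S < L; K is not least since M < K; R is not least since K < R; N is not least since S < N; U is not least since R < U; Q is not least since K < Q; P is not least since U < P; T is not least since M < T.
Only S has nothing below it, so S is the minimum.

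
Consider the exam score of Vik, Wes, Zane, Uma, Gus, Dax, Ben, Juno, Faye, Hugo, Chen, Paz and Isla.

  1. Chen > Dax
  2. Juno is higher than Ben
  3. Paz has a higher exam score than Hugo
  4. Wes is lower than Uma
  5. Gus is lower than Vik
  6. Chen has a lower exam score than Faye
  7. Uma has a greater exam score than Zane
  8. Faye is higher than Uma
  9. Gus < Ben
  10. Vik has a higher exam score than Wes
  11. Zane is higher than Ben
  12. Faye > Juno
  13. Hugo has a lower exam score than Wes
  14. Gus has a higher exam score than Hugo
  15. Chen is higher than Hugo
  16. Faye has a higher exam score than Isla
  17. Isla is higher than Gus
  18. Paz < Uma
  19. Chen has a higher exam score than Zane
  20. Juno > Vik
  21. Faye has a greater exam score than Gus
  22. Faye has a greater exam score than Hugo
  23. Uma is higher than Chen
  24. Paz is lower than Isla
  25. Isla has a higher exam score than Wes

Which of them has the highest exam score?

Hugo is not greatest since Hugo < Gus; Gus is not greatest since Gus < Faye; Ben is not greatest since Ben < Zane; Paz is not greatest since Paz < Uma; Dax is not greatest since Dax < Chen; Zane is not greatest since Zane < Uma; Chen is not greatest since Chen < Faye; Wes is not greatest since Wes < Uma; Vik is not greatest since Vik < Juno; Juno is not greatest since Juno < Faye; Uma is not greatest since Uma < Faye; Isla is not greatest since Isla < Faye.
Only Faye has nothing above it, so Faye is the highest exam score.

Faye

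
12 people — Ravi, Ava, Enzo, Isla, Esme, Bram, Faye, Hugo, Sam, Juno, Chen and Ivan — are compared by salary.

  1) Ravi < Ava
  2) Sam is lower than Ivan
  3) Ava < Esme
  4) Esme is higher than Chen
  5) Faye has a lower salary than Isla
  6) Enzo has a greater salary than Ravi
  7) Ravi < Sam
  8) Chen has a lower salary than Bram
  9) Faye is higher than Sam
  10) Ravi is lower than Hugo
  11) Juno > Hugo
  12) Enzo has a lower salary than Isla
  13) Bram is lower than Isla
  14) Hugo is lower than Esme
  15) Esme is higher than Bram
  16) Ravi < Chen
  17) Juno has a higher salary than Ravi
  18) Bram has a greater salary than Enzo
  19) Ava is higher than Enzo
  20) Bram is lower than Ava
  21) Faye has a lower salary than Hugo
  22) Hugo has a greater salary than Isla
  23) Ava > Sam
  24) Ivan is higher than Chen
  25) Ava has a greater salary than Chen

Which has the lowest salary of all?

Chaining upward from Ravi: directly above it, Chen, Enzo, Sam, Ava, Hugo, Juno; then Bram, Faye, Isla, Ivan, Esme.
That covers every other element, and nothing is given below Ravi, so Ravi is the lowest salary.

Ravi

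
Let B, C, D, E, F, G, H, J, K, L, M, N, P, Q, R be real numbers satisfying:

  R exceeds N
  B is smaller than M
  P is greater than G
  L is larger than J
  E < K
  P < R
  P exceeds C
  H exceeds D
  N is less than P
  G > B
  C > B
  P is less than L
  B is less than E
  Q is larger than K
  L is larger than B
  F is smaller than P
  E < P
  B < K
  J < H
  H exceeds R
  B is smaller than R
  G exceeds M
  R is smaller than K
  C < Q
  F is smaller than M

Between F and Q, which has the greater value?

Q

F < M and M < G give F < G.
Then G < P extends the chain to P.
Then P < R extends the chain to R.
Then R < K extends the chain to K.
With K < Q: F < M < G < P < R < K < Q.
So F < Q; Q is the larger of the two.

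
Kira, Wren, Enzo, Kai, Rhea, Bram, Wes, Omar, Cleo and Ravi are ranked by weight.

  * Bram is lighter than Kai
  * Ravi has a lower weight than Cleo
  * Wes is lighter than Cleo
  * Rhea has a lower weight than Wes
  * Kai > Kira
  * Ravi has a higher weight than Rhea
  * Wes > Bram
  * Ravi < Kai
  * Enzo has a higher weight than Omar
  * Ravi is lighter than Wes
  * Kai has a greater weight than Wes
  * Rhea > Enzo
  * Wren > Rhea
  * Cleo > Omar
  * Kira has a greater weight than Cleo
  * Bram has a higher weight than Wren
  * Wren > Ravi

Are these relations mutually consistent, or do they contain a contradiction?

consistent

The single ordering Omar < Enzo < Rhea < Ravi < Wren < Bram < Wes < Cleo < Kira < Kai satisfies every listed relation, so no contradiction arises.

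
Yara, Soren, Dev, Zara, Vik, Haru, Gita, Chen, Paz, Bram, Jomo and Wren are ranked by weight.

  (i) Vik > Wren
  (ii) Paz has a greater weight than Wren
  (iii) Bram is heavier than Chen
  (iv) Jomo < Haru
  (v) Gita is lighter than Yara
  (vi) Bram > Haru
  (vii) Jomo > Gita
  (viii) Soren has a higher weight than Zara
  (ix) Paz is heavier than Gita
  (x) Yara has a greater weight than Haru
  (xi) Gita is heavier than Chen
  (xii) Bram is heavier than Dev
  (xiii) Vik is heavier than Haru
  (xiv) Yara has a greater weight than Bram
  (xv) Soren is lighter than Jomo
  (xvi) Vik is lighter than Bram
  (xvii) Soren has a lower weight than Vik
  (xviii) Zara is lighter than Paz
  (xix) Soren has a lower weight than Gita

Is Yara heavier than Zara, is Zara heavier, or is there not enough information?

Yara

Following the relations from Zara: Zara < Soren < Gita < Jomo < Haru < Vik < Bram < Yara.
So Yara is heavier.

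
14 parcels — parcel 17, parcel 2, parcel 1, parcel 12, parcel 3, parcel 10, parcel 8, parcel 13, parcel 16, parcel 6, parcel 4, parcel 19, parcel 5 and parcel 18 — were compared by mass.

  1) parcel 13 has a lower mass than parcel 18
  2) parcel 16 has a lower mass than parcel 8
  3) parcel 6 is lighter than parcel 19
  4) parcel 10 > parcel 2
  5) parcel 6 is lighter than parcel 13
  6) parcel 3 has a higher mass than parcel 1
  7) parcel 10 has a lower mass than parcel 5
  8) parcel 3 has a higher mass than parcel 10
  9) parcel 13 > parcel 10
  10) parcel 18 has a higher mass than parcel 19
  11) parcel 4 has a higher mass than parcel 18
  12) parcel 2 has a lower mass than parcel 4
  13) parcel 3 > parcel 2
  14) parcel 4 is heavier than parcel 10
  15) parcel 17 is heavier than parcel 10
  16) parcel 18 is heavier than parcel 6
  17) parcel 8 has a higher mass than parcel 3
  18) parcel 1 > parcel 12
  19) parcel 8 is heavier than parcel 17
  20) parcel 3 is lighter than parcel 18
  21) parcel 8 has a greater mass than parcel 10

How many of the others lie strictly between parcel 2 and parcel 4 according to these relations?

The relations place parcel 2 below parcel 4. An element lies strictly between them when it is forced above parcel 2 and also forced below parcel 4.
Above parcel 2: {parcel 10, parcel 13, parcel 17, parcel 3, parcel 18, parcel 5, parcel 8}. Below parcel 4: {parcel 6, parcel 12, parcel 10, parcel 13, parcel 19, parcel 1, parcel 3, parcel 18}.
Intersection: {parcel 10, parcel 13, parcel 3, parcel 18} — 4.

4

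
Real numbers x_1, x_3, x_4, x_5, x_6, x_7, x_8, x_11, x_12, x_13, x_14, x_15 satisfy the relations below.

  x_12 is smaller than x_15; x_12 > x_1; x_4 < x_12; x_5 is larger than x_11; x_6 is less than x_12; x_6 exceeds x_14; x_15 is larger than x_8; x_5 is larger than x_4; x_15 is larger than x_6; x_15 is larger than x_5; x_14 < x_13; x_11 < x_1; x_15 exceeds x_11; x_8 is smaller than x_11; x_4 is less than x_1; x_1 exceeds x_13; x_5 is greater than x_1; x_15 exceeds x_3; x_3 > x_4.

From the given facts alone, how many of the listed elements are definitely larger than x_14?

Directly above x_14: x_13, x_6.
One step further: x_1, x_12, x_15 (5 so far).
One step further: x_5 (6 so far).
Nothing else is reachable above x_14; 6 in all.

6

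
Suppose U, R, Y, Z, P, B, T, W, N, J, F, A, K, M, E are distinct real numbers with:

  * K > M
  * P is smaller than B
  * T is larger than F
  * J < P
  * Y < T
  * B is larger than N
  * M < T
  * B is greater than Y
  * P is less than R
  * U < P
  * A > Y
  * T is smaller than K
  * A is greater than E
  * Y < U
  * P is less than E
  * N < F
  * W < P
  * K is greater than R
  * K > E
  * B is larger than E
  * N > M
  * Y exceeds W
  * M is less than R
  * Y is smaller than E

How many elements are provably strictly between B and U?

Chaining upward from U reaches: P, E, R, A, K.
Chaining downward from B reaches: W, Y, J, P, E, M, N.
Strictly between U and B are those in both lists: P, E — 2 elements.

2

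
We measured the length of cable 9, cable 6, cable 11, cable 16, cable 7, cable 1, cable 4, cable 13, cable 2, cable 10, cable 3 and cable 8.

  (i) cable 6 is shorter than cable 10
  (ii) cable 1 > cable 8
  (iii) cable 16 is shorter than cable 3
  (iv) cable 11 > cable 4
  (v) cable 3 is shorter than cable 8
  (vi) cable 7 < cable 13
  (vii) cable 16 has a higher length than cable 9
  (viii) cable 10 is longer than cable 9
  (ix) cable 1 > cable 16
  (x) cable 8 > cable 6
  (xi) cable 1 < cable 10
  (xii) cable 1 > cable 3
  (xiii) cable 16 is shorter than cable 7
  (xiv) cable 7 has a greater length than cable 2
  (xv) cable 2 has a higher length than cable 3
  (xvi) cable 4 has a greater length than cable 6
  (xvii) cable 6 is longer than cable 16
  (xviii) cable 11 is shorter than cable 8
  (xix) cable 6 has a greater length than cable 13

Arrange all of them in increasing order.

The consecutive links are each given: cable 9 < cable 16; cable 16 < cable 3; cable 3 < cable 2; cable 2 < cable 7; cable 7 < cable 13; cable 13 < cable 6; cable 6 < cable 4; cable 4 < cable 11; cable 11 < cable 8; cable 8 < cable 1; cable 1 < cable 10.

cable 9 < cable 16 < cable 3 < cable 2 < cable 7 < cable 13 < cable 6 < cable 4 < cable 11 < cable 8 < cable 1 < cable 10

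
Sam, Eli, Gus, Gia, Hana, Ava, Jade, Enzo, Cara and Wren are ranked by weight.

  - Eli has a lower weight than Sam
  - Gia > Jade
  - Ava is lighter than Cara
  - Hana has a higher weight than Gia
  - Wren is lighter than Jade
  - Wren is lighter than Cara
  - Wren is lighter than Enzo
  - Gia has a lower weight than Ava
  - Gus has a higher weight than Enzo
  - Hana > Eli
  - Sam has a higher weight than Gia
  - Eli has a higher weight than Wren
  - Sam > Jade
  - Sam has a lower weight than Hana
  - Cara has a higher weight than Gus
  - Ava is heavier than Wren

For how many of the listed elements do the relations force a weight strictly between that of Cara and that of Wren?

5

The relations place Wren below Cara. An element lies strictly between them when it is forced above Wren and also forced below Cara.
Above Wren: {Jade, Eli, Gia, Sam, Enzo, Hana, Ava, Gus}. Below Cara: {Jade, Gia, Enzo, Ava, Gus}.
Intersection: {Jade, Gia, Enzo, Ava, Gus} — 5.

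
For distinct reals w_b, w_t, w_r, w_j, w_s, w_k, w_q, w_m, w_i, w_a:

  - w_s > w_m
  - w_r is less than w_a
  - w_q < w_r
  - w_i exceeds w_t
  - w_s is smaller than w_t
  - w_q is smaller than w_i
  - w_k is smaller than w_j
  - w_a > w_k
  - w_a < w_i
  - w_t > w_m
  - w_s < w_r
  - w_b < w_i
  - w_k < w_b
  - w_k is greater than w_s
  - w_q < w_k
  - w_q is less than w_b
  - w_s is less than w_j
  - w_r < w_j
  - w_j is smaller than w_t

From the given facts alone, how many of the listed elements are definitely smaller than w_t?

6

The elements the relations force below w_t are w_q, w_m, w_s, w_r, w_k, w_j — no chain reaches any other.
That is 6.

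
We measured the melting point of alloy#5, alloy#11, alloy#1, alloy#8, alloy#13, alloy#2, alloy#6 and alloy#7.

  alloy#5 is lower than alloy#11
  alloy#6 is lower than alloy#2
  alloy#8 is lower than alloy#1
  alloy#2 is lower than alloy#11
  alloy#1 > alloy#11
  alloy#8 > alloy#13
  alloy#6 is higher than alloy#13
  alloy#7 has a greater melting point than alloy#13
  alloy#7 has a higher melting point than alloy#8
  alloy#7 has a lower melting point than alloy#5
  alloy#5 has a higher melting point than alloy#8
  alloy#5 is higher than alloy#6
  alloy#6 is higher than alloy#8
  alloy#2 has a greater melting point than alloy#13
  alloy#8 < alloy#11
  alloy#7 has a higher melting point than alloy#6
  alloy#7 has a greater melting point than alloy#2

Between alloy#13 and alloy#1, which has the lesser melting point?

alloy#13

alloy#13 < alloy#8 and alloy#8 < alloy#6 give alloy#13 < alloy#6.
Then alloy#6 < alloy#2 extends the chain to alloy#2.
With alloy#2 < alloy#7: alloy#13 < alloy#8 < alloy#6 < alloy#2 < alloy#7.
With alloy#7 < alloy#5: alloy#13 < alloy#8 < alloy#6 < alloy#2 < alloy#7 < alloy#5.
With alloy#5 < alloy#11: alloy#13 < alloy#8 < alloy#6 < alloy#2 < alloy#7 < alloy#5 < alloy#11.
With alloy#11 < alloy#1: alloy#13 < alloy#8 < alloy#6 < alloy#2 < alloy#7 < alloy#5 < alloy#11 < alloy#1.
So alloy#13 < alloy#1; alloy#13 is the lower of the two.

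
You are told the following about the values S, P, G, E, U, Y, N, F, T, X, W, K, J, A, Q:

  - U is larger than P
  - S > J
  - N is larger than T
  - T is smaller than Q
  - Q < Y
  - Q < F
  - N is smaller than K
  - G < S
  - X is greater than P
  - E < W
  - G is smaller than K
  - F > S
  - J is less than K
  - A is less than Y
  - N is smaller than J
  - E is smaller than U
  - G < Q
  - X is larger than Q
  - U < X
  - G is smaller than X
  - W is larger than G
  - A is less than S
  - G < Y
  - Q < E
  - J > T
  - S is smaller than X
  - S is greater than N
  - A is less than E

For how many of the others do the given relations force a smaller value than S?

Directly below S: G, A, N, J.
One step further: T (5 so far).
No other element is forced below S by the given relations, so the count is 5.

5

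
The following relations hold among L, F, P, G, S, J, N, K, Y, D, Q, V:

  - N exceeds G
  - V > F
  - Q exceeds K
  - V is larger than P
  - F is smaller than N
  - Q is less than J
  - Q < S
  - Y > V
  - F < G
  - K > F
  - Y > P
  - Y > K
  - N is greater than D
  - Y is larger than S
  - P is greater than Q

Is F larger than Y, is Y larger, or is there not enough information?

F < K and K < Q give F < Q.
Then Q < P extends the chain to P.
Then P < V extends the chain to V.
Then V < Y extends the chain to Y.
So Y is larger.

Y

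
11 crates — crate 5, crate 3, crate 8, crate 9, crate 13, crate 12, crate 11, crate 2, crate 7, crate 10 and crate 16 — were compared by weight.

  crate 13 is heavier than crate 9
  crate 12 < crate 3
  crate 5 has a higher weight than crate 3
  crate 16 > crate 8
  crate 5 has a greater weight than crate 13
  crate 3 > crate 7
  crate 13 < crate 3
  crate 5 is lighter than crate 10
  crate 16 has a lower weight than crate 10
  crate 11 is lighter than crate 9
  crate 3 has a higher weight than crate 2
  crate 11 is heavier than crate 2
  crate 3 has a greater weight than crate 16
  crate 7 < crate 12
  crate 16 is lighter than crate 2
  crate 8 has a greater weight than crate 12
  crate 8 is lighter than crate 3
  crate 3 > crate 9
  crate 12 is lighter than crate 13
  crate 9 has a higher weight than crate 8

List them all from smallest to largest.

crate 7 < crate 12 < crate 8 < crate 16 < crate 2 < crate 11 < crate 9 < crate 13 < crate 3 < crate 5 < crate 10

The consecutive links are each given: crate 7 < crate 12; crate 12 < crate 8; crate 8 < crate 16; crate 16 < crate 2; crate 2 < crate 11; crate 11 < crate 9; crate 9 < crate 13; crate 13 < crate 3; crate 3 < crate 5; crate 5 < crate 10.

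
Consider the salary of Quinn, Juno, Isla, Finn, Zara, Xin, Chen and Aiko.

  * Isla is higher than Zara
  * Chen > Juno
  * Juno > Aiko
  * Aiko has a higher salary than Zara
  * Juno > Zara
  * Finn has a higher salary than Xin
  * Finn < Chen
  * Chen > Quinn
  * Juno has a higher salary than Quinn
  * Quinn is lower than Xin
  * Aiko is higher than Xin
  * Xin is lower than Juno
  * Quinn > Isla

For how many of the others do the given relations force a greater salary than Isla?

6

Directly above Isla: Quinn.
One step further: Xin, Juno, Chen (4 so far).
One step further: Aiko, Finn (6 so far).
No other element is forced above Isla by the given relations, so the count is 6.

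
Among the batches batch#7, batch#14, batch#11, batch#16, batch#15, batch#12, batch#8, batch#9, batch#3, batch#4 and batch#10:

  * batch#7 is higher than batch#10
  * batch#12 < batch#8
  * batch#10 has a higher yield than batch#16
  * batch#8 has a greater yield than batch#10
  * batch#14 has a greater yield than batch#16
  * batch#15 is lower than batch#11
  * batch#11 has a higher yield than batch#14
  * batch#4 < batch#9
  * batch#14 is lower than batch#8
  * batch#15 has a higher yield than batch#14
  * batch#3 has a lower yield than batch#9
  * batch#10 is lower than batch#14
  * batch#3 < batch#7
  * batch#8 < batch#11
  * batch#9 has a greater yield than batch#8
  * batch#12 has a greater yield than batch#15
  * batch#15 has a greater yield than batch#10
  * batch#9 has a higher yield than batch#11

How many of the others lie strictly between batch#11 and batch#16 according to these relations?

The relations place batch#16 below batch#11. An element lies strictly between them when it is forced above batch#16 and also forced below batch#11.
Above batch#16: {batch#10, batch#14, batch#15, batch#12, batch#8, batch#7, batch#9}. Below batch#11: {batch#10, batch#14, batch#15, batch#12, batch#8}.
Intersection: {batch#10, batch#14, batch#15, batch#12, batch#8} — 5.

5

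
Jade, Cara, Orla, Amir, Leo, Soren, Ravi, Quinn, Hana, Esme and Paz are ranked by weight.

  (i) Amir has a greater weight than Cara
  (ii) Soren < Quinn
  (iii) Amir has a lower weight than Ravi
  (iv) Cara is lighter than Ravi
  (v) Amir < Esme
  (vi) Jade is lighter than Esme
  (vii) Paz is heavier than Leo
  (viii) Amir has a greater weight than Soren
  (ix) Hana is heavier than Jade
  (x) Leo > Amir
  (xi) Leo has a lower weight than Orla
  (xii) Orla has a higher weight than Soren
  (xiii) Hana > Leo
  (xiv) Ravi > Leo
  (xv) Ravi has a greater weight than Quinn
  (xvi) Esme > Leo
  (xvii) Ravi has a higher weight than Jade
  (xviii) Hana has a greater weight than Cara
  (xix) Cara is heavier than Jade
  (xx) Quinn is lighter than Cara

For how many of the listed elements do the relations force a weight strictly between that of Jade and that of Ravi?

The relations place Jade below Ravi. An element lies strictly between them when it is forced above Jade and also forced below Ravi.
Above Jade: {Cara, Amir, Leo, Esme, Hana, Orla, Paz}. Below Ravi: {Soren, Quinn, Cara, Amir, Leo}.
Intersection: {Cara, Amir, Leo} — 3.

3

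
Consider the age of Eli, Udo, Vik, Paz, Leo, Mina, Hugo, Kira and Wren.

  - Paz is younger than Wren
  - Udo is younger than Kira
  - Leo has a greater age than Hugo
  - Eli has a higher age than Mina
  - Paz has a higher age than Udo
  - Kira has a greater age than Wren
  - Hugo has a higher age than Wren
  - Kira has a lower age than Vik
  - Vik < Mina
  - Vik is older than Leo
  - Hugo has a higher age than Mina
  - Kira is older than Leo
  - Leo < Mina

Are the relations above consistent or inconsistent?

Chaining the given relations yields Hugo < Leo < Kira < Vik < Mina, so Hugo < Mina. But one relation states Mina < Hugo. These cannot both hold.

inconsistent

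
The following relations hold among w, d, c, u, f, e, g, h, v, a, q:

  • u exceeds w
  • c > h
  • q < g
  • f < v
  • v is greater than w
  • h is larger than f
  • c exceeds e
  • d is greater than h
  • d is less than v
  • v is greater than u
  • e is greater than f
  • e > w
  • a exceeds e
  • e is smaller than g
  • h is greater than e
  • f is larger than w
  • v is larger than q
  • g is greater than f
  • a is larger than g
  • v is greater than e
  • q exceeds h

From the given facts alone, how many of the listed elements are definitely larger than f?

From f the given relations immediately reach e, h, g, v.
From those, q, c, d, a — 8 in total.
No other element is forced above f by the given relations, so the count is 8.

8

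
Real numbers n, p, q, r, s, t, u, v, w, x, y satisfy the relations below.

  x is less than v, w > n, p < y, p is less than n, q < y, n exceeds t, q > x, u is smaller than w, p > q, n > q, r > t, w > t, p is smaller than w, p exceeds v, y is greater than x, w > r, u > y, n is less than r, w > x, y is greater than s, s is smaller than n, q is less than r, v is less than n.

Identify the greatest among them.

s is not greatest since s < y; x is not greatest since x < v; q is not greatest since q < y; v is not greatest since v < p; p is not greatest since p < n; t is not greatest since t < r; n is not greatest since n < r; r is not greatest since r < w; y is not greatest since y < u; u is not greatest since u < w.
Only w has nothing above it, so w is the greatest.

w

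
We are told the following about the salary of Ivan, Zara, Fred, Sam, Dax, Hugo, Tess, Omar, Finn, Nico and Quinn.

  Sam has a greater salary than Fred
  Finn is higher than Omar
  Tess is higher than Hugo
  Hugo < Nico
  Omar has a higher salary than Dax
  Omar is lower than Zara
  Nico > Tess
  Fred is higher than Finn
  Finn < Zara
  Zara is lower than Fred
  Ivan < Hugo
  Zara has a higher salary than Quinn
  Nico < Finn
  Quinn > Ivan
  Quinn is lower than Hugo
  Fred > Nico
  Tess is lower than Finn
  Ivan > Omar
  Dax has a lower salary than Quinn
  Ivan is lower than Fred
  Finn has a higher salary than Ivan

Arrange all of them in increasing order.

Dax < Omar < Ivan < Quinn < Hugo < Tess < Nico < Finn < Zara < Fred < Sam

Each adjacent pair is fixed by a given relation: Dax < Omar; Omar < Ivan; Ivan < Quinn; Quinn < Hugo; Hugo < Tess; Tess < Nico; Nico < Finn; Finn < Zara; Zara < Fred; Fred < Sam. Chaining them end to end gives the full order.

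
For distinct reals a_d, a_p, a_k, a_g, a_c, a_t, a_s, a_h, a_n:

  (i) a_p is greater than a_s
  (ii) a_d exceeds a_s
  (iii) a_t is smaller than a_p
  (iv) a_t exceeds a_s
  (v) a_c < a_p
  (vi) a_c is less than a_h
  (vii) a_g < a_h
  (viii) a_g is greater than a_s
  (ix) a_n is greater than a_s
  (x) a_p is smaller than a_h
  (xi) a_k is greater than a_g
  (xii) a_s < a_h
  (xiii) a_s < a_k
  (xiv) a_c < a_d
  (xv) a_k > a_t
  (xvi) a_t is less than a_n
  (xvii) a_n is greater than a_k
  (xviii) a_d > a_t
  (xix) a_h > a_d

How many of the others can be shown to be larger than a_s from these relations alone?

From a_s the given relations immediately reach a_t, a_g, a_p, a_k, a_d, a_n, a_h.
No other element is forced above a_s by the given relations, so the count is 7.

7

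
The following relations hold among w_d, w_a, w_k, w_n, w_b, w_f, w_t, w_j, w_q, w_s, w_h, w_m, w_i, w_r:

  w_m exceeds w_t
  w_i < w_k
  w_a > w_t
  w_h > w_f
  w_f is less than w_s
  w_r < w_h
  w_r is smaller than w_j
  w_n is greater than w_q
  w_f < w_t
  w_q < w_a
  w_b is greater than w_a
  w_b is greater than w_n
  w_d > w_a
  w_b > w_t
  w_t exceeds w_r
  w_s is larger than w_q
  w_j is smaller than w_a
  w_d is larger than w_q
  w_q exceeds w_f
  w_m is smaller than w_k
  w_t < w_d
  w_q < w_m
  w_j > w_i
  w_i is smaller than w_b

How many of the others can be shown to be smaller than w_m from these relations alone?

Directly below w_m: w_t, w_q.
One step further: w_f, w_r (4 so far).
Nothing else is reachable below w_m; 4 in all.

4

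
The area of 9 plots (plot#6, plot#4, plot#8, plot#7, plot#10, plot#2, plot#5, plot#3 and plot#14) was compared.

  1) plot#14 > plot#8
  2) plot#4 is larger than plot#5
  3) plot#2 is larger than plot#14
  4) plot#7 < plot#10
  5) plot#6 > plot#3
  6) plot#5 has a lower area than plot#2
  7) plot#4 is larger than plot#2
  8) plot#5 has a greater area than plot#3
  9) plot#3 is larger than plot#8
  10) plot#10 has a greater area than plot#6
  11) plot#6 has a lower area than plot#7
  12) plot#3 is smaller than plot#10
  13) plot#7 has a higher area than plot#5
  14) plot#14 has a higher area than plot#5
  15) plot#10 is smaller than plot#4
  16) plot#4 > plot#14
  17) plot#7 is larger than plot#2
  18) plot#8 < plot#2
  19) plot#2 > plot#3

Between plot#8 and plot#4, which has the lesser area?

Link the given pairs in sequence: plot#8 < plot#3; plot#3 < plot#5; plot#5 < plot#14; plot#14 < plot#2; plot#2 < plot#7; plot#7 < plot#10; plot#10 < plot#4.
Together: plot#8 < plot#3 < plot#5 < plot#14 < plot#2 < plot#7 < plot#10 < plot#4.
So plot#8 < plot#4; plot#8 is the smaller of the two.

plot#8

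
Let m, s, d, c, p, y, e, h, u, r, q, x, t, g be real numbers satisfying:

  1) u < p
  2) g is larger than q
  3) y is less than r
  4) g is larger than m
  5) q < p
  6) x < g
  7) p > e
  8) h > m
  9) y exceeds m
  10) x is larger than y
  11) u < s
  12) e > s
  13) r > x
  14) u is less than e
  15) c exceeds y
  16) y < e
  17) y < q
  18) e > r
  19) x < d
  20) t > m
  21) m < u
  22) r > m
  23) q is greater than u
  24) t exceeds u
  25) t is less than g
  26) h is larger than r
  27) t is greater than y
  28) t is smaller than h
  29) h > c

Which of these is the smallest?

y is not least since m < y; c is not least since y < c; u is not least since m < u; t is not least since u < t; q is not least since y < q; s is not least since u < s; x is not least since y < x; r is not least since m < r; e is not least since r < e; p is not least since u < p; h is not least since c < h; d is not least since x < d; g is not least since q < g.
Only m has nothing below it, so m is the smallest.

m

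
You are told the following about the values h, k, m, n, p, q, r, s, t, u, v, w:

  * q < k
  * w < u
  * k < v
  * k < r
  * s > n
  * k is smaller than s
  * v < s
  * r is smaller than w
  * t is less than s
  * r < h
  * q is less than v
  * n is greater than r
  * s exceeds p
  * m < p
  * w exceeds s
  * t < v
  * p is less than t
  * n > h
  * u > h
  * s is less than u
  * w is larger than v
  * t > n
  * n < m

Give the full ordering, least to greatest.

q < k < r < h < n < m < p < t < v < s < w < u

The consecutive links are each given: q < k; k < r; r < h; h < n; n < m; m < p; p < t; t < v; v < s; s < w; w < u.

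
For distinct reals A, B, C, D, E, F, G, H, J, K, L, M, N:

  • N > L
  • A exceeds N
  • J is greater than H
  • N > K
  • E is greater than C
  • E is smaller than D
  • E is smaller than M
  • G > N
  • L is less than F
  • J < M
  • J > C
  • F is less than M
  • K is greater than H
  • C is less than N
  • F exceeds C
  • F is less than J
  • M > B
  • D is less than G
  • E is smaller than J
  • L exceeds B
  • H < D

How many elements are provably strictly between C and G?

Chaining upward from C reaches: E, N, A, F, J, D, M.
Chaining downward from G reaches: H, K, B, L, E, N, D.
Strictly between C and G are those in both lists: E, N, D — 3 elements.

3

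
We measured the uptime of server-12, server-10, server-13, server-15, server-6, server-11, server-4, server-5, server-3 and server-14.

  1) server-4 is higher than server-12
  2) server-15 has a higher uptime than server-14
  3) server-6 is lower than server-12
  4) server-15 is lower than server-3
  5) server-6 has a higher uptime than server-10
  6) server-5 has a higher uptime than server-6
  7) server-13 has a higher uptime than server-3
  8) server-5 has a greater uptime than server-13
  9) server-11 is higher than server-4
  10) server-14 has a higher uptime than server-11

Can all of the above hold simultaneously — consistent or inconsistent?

consistent

Every relation is compatible with server-10 < server-6 < server-12 < server-4 < server-11 < server-14 < server-15 < server-3 < server-13 < server-5; the set is consistent.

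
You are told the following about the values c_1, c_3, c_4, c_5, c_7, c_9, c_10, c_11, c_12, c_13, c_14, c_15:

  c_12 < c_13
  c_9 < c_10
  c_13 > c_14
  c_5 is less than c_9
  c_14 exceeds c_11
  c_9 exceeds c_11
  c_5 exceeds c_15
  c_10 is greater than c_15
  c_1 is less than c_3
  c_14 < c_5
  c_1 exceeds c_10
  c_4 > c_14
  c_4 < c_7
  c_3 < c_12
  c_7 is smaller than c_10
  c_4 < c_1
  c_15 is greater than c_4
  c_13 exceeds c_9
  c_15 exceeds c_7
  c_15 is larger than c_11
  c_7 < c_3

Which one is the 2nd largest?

The consecutive relations fix a unique order: c_11 < c_14 < c_4 < c_7 < c_15 < c_5 < c_9 < c_10 < c_1 < c_3 < c_12 < c_13.
Counting 2 from the largest end gives c_12.

c_12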